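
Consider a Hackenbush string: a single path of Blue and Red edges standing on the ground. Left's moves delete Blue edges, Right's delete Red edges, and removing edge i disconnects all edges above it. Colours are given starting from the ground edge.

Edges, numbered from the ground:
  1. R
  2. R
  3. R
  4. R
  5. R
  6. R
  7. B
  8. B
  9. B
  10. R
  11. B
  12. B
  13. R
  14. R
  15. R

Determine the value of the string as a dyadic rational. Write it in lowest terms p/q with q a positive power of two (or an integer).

G_1 [R]  L=[·]  R=[0]  → -1
G_2 [RR]  L=[·]  R=[-1,0]  → -2
G_3 [RRR]  L=[·]  R=[-2,-1,0]  → -3
G_4 [RRRR]  L=[·]  R=[-3,-2,-1,0]  → -4
G_5 [RRRRR]  L=[·]  R=[-4,-3,-2,-1,0]  → -5
G_6 [RRRRRR]  L=[·]  R=[-5,-4,-3,-2,-1,0]  → -6
G_7 [RRRRRRB]  L=[-6]  R=[-5,-4,-3,-2,-1,0]  → -11/2
G_8 [RRRRRRBB]  L=[-6,-11/2]  R=[-5,-4,-3,-2,-1,0]  → -21/4
G_9 [RRRRRRBBB]  L=[-6,-11/2,-21/4]  R=[-5,-4,-3,-2,-1,0]  → -41/8
G_10 [RRRRRRBBBR]  L=[-6,-11/2,-21/4]  R=[-41/8,-5,-4,-3,-2,-1,0]  → -83/16
G_11 [RRRRRRBBBRB]  L=[-6,-11/2,-21/4,-83/16]  R=[-41/8,-5,-4,-3,-2,-1,0]  → -165/32
G_12 [RRRRRRBBBRBB]  L=[-6,-11/2,-21/4,-83/16,-165/32]  R=[-41/8,-5,-4,-3,-2,-1,0]  → -329/64
G_13 [RRRRRRBBBRBBR]  L=[-6,-11/2,-21/4,-83/16,-165/32]  R=[-329/64,-41/8,-5,-4,-3,-2,-1,0]  → -659/128
G_14 [RRRRRRBBBRBBRR]  L=[-6,-11/2,-21/4,-83/16,-165/32]  R=[-659/128,-329/64,-41/8,-5,-4,-3,-2,-1,0]  → -1319/256
G_15 [RRRRRRBBBRBBRRR]  L=[-6,-11/2,-21/4,-83/16,-165/32]  R=[-1319/256,-659/128,-329/64,-41/8,-5,-4,-3,-2,-1,0]  → -2639/512

-2639/512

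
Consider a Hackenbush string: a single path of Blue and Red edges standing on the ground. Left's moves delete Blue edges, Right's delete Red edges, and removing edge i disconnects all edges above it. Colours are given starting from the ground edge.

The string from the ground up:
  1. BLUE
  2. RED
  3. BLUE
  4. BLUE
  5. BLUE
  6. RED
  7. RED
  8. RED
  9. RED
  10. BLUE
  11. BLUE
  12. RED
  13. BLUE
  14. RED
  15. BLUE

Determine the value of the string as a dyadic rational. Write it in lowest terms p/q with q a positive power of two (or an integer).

14443/16384

edge 1 of 15 (BLUE): { 0 | none } => 1
edge 2 of 15 (RED): { 0 | 1 } => 1/2
edge 3 of 15 (BLUE): { 0, 1/2 | 1 } => 3/4
edge 4 of 15 (BLUE): { 0, 1/2, 3/4 | 1 } => 7/8
edge 5 of 15 (BLUE): { 0, 1/2, 3/4, 7/8 | 1 } => 15/16
edge 6 of 15 (RED): { 0, 1/2, 3/4, 7/8 | 15/16, 1 } => 29/32
edge 7 of 15 (RED): { 0, 1/2, 3/4, 7/8 | 29/32, 15/16, 1 } => 57/64
edge 8 of 15 (RED): { 0, 1/2, 3/4, 7/8 | 57/64, 29/32, 15/16, 1 } => 113/128
edge 9 of 15 (RED): { 0, 1/2, 3/4, 7/8 | 113/128, 57/64, 29/32, 15/16, 1 } => 225/256
edge 10 of 15 (BLUE): { 0, 1/2, 3/4, 7/8, 225/256 | 113/128, 57/64, 29/32, 15/16, 1 } => 451/512
edge 11 of 15 (BLUE): { 0, 1/2, 3/4, 7/8, 225/256, 451/512 | 113/128, 57/64, 29/32, 15/16, 1 } => 903/1024
edge 12 of 15 (RED): { 0, 1/2, 3/4, 7/8, 225/256, 451/512 | 903/1024, 113/128, 57/64, 29/32, 15/16, 1 } => 1805/2048
edge 13 of 15 (BLUE): { 0, 1/2, 3/4, 7/8, 225/256, 451/512, 1805/2048 | 903/1024, 113/128, 57/64, 29/32, 15/16, 1 } => 3611/4096
edge 14 of 15 (RED): { 0, 1/2, 3/4, 7/8, 225/256, 451/512, 1805/2048 | 3611/4096, 903/1024, 113/128, 57/64, 29/32, 15/16, 1 } => 7221/8192
edge 15 of 15 (BLUE): { 0, 1/2, 3/4, 7/8, 225/256, 451/512, 1805/2048, 7221/8192 | 3611/4096, 903/1024, 113/128, 57/64, 29/32, 15/16, 1 } => 14443/16384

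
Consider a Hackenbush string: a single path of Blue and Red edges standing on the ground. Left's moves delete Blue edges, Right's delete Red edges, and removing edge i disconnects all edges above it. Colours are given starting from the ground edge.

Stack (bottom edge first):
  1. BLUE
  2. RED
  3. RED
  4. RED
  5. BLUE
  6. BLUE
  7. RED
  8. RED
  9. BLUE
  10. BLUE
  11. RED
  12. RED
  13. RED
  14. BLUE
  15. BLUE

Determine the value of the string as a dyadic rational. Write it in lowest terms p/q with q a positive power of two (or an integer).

3271/16384

Build val(s[:k]) for k = 1..15, string s = BLUE RED RED RED BLUE BLUE RED RED BLUE BLUE RED RED RED BLUE BLUE.
B: Left { 0 }, Right { — } -> simplest 1
BR: Left { 0 }, Right { 1 } -> simplest 1/2
BRR: Left { 0 }, Right { 1/2 1 } -> simplest 1/4
BRRR: Left { 0 }, Right { 1/4 1/2 1 } -> simplest 1/8
BRRRB: Left { 0 1/8 }, Right { 1/4 1/2 1 } -> simplest 3/16
BRRRBB: Left { 0 1/8 3/16 }, Right { 1/4 1/2 1 } -> simplest 7/32
BRRRBBR: Left { 0 1/8 3/16 }, Right { 7/32 1/4 1/2 1 } -> simplest 13/64
BRRRBBRR: Left { 0 1/8 3/16 }, Right { 13/64 7/32 1/4 1/2 1 } -> simplest 25/128
BRRRBBRRB: Left { 0 1/8 3/16 25/128 }, Right { 13/64 7/32 1/4 1/2 1 } -> simplest 51/256
BRRRBBRRBB: Left { 0 1/8 3/16 25/128 51/256 }, Right { 13/64 7/32 1/4 1/2 1 } -> simplest 103/512
BRRRBBRRBBR: Left { 0 1/8 3/16 25/128 51/256 }, Right { 103/512 13/64 7/32 1/4 1/2 1 } -> simplest 205/1024
BRRRBBRRBBRR: Left { 0 1/8 3/16 25/128 51/256 }, Right { 205/1024 103/512 13/64 7/32 1/4 1/2 1 } -> simplest 409/2048
BRRRBBRRBBRRR: Left { 0 1/8 3/16 25/128 51/256 }, Right { 409/2048 205/1024 103/512 13/64 7/32 1/4 1/2 1 } -> simplest 817/4096
BRRRBBRRBBRRRB: Left { 0 1/8 3/16 25/128 51/256 817/4096 }, Right { 409/2048 205/1024 103/512 13/64 7/32 1/4 1/2 1 } -> simplest 1635/8192
BRRRBBRRBBRRRBB: Left { 0 1/8 3/16 25/128 51/256 817/4096 1635/8192 }, Right { 409/2048 205/1024 103/512 13/64 7/32 1/4 1/2 1 } -> simplest 3271/16384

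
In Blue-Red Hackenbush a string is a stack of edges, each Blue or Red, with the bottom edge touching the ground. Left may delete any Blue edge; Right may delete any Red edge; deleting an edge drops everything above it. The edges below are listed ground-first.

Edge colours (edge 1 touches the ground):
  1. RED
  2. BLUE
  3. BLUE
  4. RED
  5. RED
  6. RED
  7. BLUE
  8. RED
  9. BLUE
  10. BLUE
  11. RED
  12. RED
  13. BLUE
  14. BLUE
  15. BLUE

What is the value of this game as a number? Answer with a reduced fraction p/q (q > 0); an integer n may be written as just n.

-7473/16384

Recurse on prefixes of the 15-edge string RED BLUE BLUE RED RED RED BLUE RED BLUE BLUE RED RED BLUE BLUE BLUE:
edge 1 of 15 (RED): { — | 0 } = -1
edge 2 of 15 (BLUE): { -1 | 0 } = -1/2
edge 3 of 15 (BLUE): { -1; -1/2 | 0 } = -1/4
edge 4 of 15 (RED): { -1; -1/2 | -1/4; 0 } = -3/8
edge 5 of 15 (RED): { -1; -1/2 | -3/8; -1/4; 0 } = -7/16
edge 6 of 15 (RED): { -1; -1/2 | -7/16; -3/8; -1/4; 0 } = -15/32
edge 7 of 15 (BLUE): { -1; -1/2; -15/32 | -7/16; -3/8; -1/4; 0 } = -29/64
edge 8 of 15 (RED): { -1; -1/2; -15/32 | -29/64; -7/16; -3/8; -1/4; 0 } = -59/128
edge 9 of 15 (BLUE): { -1; -1/2; -15/32; -59/128 | -29/64; -7/16; -3/8; -1/4; 0 } = -117/256
edge 10 of 15 (BLUE): { -1; -1/2; -15/32; -59/128; -117/256 | -29/64; -7/16; -3/8; -1/4; 0 } = -233/512
edge 11 of 15 (RED): { -1; -1/2; -15/32; -59/128; -117/256 | -233/512; -29/64; -7/16; -3/8; -1/4; 0 } = -467/1024
edge 12 of 15 (RED): { -1; -1/2; -15/32; -59/128; -117/256 | -467/1024; -233/512; -29/64; -7/16; -3/8; -1/4; 0 } = -935/2048
edge 13 of 15 (BLUE): { -1; -1/2; -15/32; -59/128; -117/256; -935/2048 | -467/1024; -233/512; -29/64; -7/16; -3/8; -1/4; 0 } = -1869/4096
edge 14 of 15 (BLUE): { -1; -1/2; -15/32; -59/128; -117/256; -935/2048; -1869/4096 | -467/1024; -233/512; -29/64; -7/16; -3/8; -1/4; 0 } = -3737/8192
edge 15 of 15 (BLUE): { -1; -1/2; -15/32; -59/128; -117/256; -935/2048; -1869/4096; -3737/8192 | -467/1024; -233/512; -29/64; -7/16; -3/8; -1/4; 0 } = -7473/16384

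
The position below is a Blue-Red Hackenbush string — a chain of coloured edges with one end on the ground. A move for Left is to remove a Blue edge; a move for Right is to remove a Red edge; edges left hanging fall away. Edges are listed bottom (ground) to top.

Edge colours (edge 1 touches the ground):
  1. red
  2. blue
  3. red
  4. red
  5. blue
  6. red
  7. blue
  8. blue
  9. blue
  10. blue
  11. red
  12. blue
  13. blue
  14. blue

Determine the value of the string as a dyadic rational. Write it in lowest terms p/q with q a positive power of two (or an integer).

r: Left { none }, Right { 0 } → simplest -1
rb: Left { -1 }, Right { 0 } → simplest -1/2
rbr: Left { -1 }, Right { -1/2,0 } → simplest -3/4
rbrr: Left { -1 }, Right { -3/4,-1/2,0 } → simplest -7/8
rbrrb: Left { -1,-7/8 }, Right { -3/4,-1/2,0 } → simplest -13/16
rbrrbr: Left { -1,-7/8 }, Right { -13/16,-3/4,-1/2,0 } → simplest -27/32
rbrrbrb: Left { -1,-7/8,-27/32 }, Right { -13/16,-3/4,-1/2,0 } → simplest -53/64
rbrrbrbb: Left { -1,-7/8,-27/32,-53/64 }, Right { -13/16,-3/4,-1/2,0 } → simplest -105/128
rbrrbrbbb: Left { -1,-7/8,-27/32,-53/64,-105/128 }, Right { -13/16,-3/4,-1/2,0 } → simplest -209/256
rbrrbrbbbb: Left { -1,-7/8,-27/32,-53/64,-105/128,-209/256 }, Right { -13/16,-3/4,-1/2,0 } → simplest -417/512
rbrrbrbbbbr: Left { -1,-7/8,-27/32,-53/64,-105/128,-209/256 }, Right { -417/512,-13/16,-3/4,-1/2,0 } → simplest -835/1024
rbrrbrbbbbrb: Left { -1,-7/8,-27/32,-53/64,-105/128,-209/256,-835/1024 }, Right { -417/512,-13/16,-3/4,-1/2,0 } → simplest -1669/2048
rbrrbrbbbbrbb: Left { -1,-7/8,-27/32,-53/64,-105/128,-209/256,-835/1024,-1669/2048 }, Right { -417/512,-13/16,-3/4,-1/2,0 } → simplest -3337/4096
rbrrbrbbbbrbbb: Left { -1,-7/8,-27/32,-53/64,-105/128,-209/256,-835/1024,-1669/2048,-3337/4096 }, Right { -417/512,-13/16,-3/4,-1/2,0 } → simplest -6673/8192

-6673/8192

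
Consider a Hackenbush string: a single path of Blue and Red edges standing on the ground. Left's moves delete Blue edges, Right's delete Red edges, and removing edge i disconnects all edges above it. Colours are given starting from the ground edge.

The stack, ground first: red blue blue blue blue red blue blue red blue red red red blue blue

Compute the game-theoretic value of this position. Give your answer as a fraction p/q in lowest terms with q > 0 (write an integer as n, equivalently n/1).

r: Left { · }, Right { 0 } gives simplest -1
rb: Left { -1 }, Right { 0 } gives simplest -1/2
rbb: Left { -1 -1/2 }, Right { 0 } gives simplest -1/4
rbbb: Left { -1 -1/2 -1/4 }, Right { 0 } gives simplest -1/8
rbbbb: Left { -1 -1/2 -1/4 -1/8 }, Right { 0 } gives simplest -1/16
rbbbbr: Left { -1 -1/2 -1/4 -1/8 }, Right { -1/16 0 } gives simplest -3/32
rbbbbrb: Left { -1 -1/2 -1/4 -1/8 -3/32 }, Right { -1/16 0 } gives simplest -5/64
rbbbbrbb: Left { -1 -1/2 -1/4 -1/8 -3/32 -5/64 }, Right { -1/16 0 } gives simplest -9/128
rbbbbrbbr: Left { -1 -1/2 -1/4 -1/8 -3/32 -5/64 }, Right { -9/128 -1/16 0 } gives simplest -19/256
rbbbbrbbrb: Left { -1 -1/2 -1/4 -1/8 -3/32 -5/64 -19/256 }, Right { -9/128 -1/16 0 } gives simplest -37/512
rbbbbrbbrbr: Left { -1 -1/2 -1/4 -1/8 -3/32 -5/64 -19/256 }, Right { -37/512 -9/128 -1/16 0 } gives simplest -75/1024
rbbbbrbbrbrr: Left { -1 -1/2 -1/4 -1/8 -3/32 -5/64 -19/256 }, Right { -75/1024 -37/512 -9/128 -1/16 0 } gives simplest -151/2048
rbbbbrbbrbrrr: Left { -1 -1/2 -1/4 -1/8 -3/32 -5/64 -19/256 }, Right { -151/2048 -75/1024 -37/512 -9/128 -1/16 0 } gives simplest -303/4096
rbbbbrbbrbrrrb: Left { -1 -1/2 -1/4 -1/8 -3/32 -5/64 -19/256 -303/4096 }, Right { -151/2048 -75/1024 -37/512 -9/128 -1/16 0 } gives simplest -605/8192
rbbbbrbbrbrrrbb: Left { -1 -1/2 -1/4 -1/8 -3/32 -5/64 -19/256 -303/4096 -605/8192 }, Right { -151/2048 -75/1024 -37/512 -9/128 -1/16 0 } gives simplest -1209/16384

-1209/16384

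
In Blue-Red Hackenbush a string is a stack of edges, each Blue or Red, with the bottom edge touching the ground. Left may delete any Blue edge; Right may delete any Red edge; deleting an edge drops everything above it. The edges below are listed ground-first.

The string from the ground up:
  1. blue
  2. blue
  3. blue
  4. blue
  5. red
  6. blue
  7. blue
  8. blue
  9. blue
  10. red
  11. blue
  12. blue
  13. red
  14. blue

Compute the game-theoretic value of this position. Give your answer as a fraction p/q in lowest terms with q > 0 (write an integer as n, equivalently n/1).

b: Left { 0 }, Right { ∅ } => simplest 1
bb: Left { 0; 1 }, Right { ∅ } => simplest 2
bbb: Left { 0; 1; 2 }, Right { ∅ } => simplest 3
bbbb: Left { 0; 1; 2; 3 }, Right { ∅ } => simplest 4
bbbbr: Left { 0; 1; 2; 3 }, Right { 4 } => simplest 7/2
bbbbrb: Left { 0; 1; 2; 3; 7/2 }, Right { 4 } => simplest 15/4
bbbbrbb: Left { 0; 1; 2; 3; 7/2; 15/4 }, Right { 4 } => simplest 31/8
bbbbrbbb: Left { 0; 1; 2; 3; 7/2; 15/4; 31/8 }, Right { 4 } => simplest 63/16
bbbbrbbbb: Left { 0; 1; 2; 3; 7/2; 15/4; 31/8; 63/16 }, Right { 4 } => simplest 127/32
bbbbrbbbbr: Left { 0; 1; 2; 3; 7/2; 15/4; 31/8; 63/16 }, Right { 127/32; 4 } => simplest 253/64
bbbbrbbbbrb: Left { 0; 1; 2; 3; 7/2; 15/4; 31/8; 63/16; 253/64 }, Right { 127/32; 4 } => simplest 507/128
bbbbrbbbbrbb: Left { 0; 1; 2; 3; 7/2; 15/4; 31/8; 63/16; 253/64; 507/128 }, Right { 127/32; 4 } => simplest 1015/256
bbbbrbbbbrbbr: Left { 0; 1; 2; 3; 7/2; 15/4; 31/8; 63/16; 253/64; 507/128 }, Right { 1015/256; 127/32; 4 } => simplest 2029/512
bbbbrbbbbrbbrb: Left { 0; 1; 2; 3; 7/2; 15/4; 31/8; 63/16; 253/64; 507/128; 2029/512 }, Right { 1015/256; 127/32; 4 } => simplest 4059/1024

4059/1024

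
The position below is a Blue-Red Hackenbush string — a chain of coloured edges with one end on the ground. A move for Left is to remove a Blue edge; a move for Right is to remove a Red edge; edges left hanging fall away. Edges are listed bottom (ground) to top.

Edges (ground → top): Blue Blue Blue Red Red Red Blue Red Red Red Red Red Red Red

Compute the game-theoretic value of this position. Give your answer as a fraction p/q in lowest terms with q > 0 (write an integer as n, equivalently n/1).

edge 1 of 14 (Blue): { 0 |  } -> 1
edge 2 of 14 (Blue): { 0, 1 |  } -> 2
edge 3 of 14 (Blue): { 0, 1, 2 |  } -> 3
edge 4 of 14 (Red): { 0, 1, 2 | 3 } -> 5/2
edge 5 of 14 (Red): { 0, 1, 2 | 5/2, 3 } -> 9/4
edge 6 of 14 (Red): { 0, 1, 2 | 9/4, 5/2, 3 } -> 17/8
edge 7 of 14 (Blue): { 0, 1, 2, 17/8 | 9/4, 5/2, 3 } -> 35/16
edge 8 of 14 (Red): { 0, 1, 2, 17/8 | 35/16, 9/4, 5/2, 3 } -> 69/32
edge 9 of 14 (Red): { 0, 1, 2, 17/8 | 69/32, 35/16, 9/4, 5/2, 3 } -> 137/64
edge 10 of 14 (Red): { 0, 1, 2, 17/8 | 137/64, 69/32, 35/16, 9/4, 5/2, 3 } -> 273/128
edge 11 of 14 (Red): { 0, 1, 2, 17/8 | 273/128, 137/64, 69/32, 35/16, 9/4, 5/2, 3 } -> 545/256
edge 12 of 14 (Red): { 0, 1, 2, 17/8 | 545/256, 273/128, 137/64, 69/32, 35/16, 9/4, 5/2, 3 } -> 1089/512
edge 13 of 14 (Red): { 0, 1, 2, 17/8 | 1089/512, 545/256, 273/128, 137/64, 69/32, 35/16, 9/4, 5/2, 3 } -> 2177/1024
edge 14 of 14 (Red): { 0, 1, 2, 17/8 | 2177/1024, 1089/512, 545/256, 273/128, 137/64, 69/32, 35/16, 9/4, 5/2, 3 } -> 4353/2048

4353/2048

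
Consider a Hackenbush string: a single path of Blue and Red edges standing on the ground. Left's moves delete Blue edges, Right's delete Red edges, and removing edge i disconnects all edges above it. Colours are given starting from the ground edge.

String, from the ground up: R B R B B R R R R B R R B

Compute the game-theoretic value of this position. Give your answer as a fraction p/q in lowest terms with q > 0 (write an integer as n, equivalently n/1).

-2541/4096

Build value(s[:k]) for k = 1..13, string s = R B R B B R R R R B R R B.
value(R) = { ∅ | 0 } — -1
value(RB) = { -1 | 0 } — -1/2
value(RBR) = { -1 | -1/2, 0 } — -3/4
value(RBRB) = { -1, -3/4 | -1/2, 0 } — -5/8
value(RBRBB) = { -1, -3/4, -5/8 | -1/2, 0 } — -9/16
value(RBRBBR) = { -1, -3/4, -5/8 | -9/16, -1/2, 0 } — -19/32
value(RBRBBRR) = { -1, -3/4, -5/8 | -19/32, -9/16, -1/2, 0 } — -39/64
value(RBRBBRRR) = { -1, -3/4, -5/8 | -39/64, -19/32, -9/16, -1/2, 0 } — -79/128
value(RBRBBRRRR) = { -1, -3/4, -5/8 | -79/128, -39/64, -19/32, -9/16, -1/2, 0 } — -159/256
value(RBRBBRRRRB) = { -1, -3/4, -5/8, -159/256 | -79/128, -39/64, -19/32, -9/16, -1/2, 0 } — -317/512
value(RBRBBRRRRBR) = { -1, -3/4, -5/8, -159/256 | -317/512, -79/128, -39/64, -19/32, -9/16, -1/2, 0 } — -635/1024
value(RBRBBRRRRBRR) = { -1, -3/4, -5/8, -159/256 | -635/1024, -317/512, -79/128, -39/64, -19/32, -9/16, -1/2, 0 } — -1271/2048
value(RBRBBRRRRBRRB) = { -1, -3/4, -5/8, -159/256, -1271/2048 | -635/1024, -317/512, -79/128, -39/64, -19/32, -9/16, -1/2, 0 } — -2541/4096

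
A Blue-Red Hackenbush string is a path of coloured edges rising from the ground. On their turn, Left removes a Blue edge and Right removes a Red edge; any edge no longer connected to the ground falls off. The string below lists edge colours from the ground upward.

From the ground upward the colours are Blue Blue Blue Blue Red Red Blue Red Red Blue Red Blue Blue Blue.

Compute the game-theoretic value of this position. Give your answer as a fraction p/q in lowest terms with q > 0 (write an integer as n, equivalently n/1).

3375/1024

g_1 [B]  L=[0]  R=[none]  = 1
g_2 [BB]  L=[0 1]  R=[none]  = 2
g_3 [BBB]  L=[0 1 2]  R=[none]  = 3
g_4 [BBBB]  L=[0 1 2 3]  R=[none]  = 4
g_5 [BBBBR]  L=[0 1 2 3]  R=[4]  = 7/2
g_6 [BBBBRR]  L=[0 1 2 3]  R=[7/2 4]  = 13/4
g_7 [BBBBRRB]  L=[0 1 2 3 13/4]  R=[7/2 4]  = 27/8
g_8 [BBBBRRBR]  L=[0 1 2 3 13/4]  R=[27/8 7/2 4]  = 53/16
g_9 [BBBBRRBRR]  L=[0 1 2 3 13/4]  R=[53/16 27/8 7/2 4]  = 105/32
g_10 [BBBBRRBRRB]  L=[0 1 2 3 13/4 105/32]  R=[53/16 27/8 7/2 4]  = 211/64
g_11 [BBBBRRBRRBR]  L=[0 1 2 3 13/4 105/32]  R=[211/64 53/16 27/8 7/2 4]  = 421/128
g_12 [BBBBRRBRRBRB]  L=[0 1 2 3 13/4 105/32 421/128]  R=[211/64 53/16 27/8 7/2 4]  = 843/256
g_13 [BBBBRRBRRBRBB]  L=[0 1 2 3 13/4 105/32 421/128 843/256]  R=[211/64 53/16 27/8 7/2 4]  = 1687/512
g_14 [BBBBRRBRRBRBBB]  L=[0 1 2 3 13/4 105/32 421/128 843/256 1687/512]  R=[211/64 53/16 27/8 7/2 4]  = 3375/1024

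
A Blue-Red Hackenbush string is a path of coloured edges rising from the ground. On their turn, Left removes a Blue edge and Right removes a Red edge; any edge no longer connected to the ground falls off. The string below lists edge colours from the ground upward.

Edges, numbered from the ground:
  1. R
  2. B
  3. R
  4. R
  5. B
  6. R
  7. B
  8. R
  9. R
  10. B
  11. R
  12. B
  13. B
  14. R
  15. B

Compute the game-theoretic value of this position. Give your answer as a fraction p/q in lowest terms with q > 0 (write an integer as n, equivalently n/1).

-13733/16384

edge 1 of 15 (R): {  | 0 } => -1
edge 2 of 15 (B): { -1 | 0 } => -1/2
edge 3 of 15 (R): { -1 | -1/2 0 } => -3/4
edge 4 of 15 (R): { -1 | -3/4 -1/2 0 } => -7/8
edge 5 of 15 (B): { -1 -7/8 | -3/4 -1/2 0 } => -13/16
edge 6 of 15 (R): { -1 -7/8 | -13/16 -3/4 -1/2 0 } => -27/32
edge 7 of 15 (B): { -1 -7/8 -27/32 | -13/16 -3/4 -1/2 0 } => -53/64
edge 8 of 15 (R): { -1 -7/8 -27/32 | -53/64 -13/16 -3/4 -1/2 0 } => -107/128
edge 9 of 15 (R): { -1 -7/8 -27/32 | -107/128 -53/64 -13/16 -3/4 -1/2 0 } => -215/256
edge 10 of 15 (B): { -1 -7/8 -27/32 -215/256 | -107/128 -53/64 -13/16 -3/4 -1/2 0 } => -429/512
edge 11 of 15 (R): { -1 -7/8 -27/32 -215/256 | -429/512 -107/128 -53/64 -13/16 -3/4 -1/2 0 } => -859/1024
edge 12 of 15 (B): { -1 -7/8 -27/32 -215/256 -859/1024 | -429/512 -107/128 -53/64 -13/16 -3/4 -1/2 0 } => -1717/2048
edge 13 of 15 (B): { -1 -7/8 -27/32 -215/256 -859/1024 -1717/2048 | -429/512 -107/128 -53/64 -13/16 -3/4 -1/2 0 } => -3433/4096
edge 14 of 15 (R): { -1 -7/8 -27/32 -215/256 -859/1024 -1717/2048 | -3433/4096 -429/512 -107/128 -53/64 -13/16 -3/4 -1/2 0 } => -6867/8192
edge 15 of 15 (B): { -1 -7/8 -27/32 -215/256 -859/1024 -1717/2048 -6867/8192 | -3433/4096 -429/512 -107/128 -53/64 -13/16 -3/4 -1/2 0 } => -13733/16384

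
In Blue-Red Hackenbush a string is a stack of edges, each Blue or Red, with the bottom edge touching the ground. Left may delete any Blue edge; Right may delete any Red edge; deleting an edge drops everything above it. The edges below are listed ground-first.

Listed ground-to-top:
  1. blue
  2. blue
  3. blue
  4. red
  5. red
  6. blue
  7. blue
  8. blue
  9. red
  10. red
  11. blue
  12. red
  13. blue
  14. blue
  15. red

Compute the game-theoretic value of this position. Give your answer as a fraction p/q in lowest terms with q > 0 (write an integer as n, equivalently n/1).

Recurse on prefixes of the 15-edge string blue blue blue red red blue blue blue red red blue red blue blue red:
edge 1 of 15 (blue): { 0 | — } so 1
edge 2 of 15 (blue): { 0 1 | — } so 2
edge 3 of 15 (blue): { 0 1 2 | — } so 3
edge 4 of 15 (red): { 0 1 2 | 3 } so 5/2
edge 5 of 15 (red): { 0 1 2 | 5/2 3 } so 9/4
edge 6 of 15 (blue): { 0 1 2 9/4 | 5/2 3 } so 19/8
edge 7 of 15 (blue): { 0 1 2 9/4 19/8 | 5/2 3 } so 39/16
edge 8 of 15 (blue): { 0 1 2 9/4 19/8 39/16 | 5/2 3 } so 79/32
edge 9 of 15 (red): { 0 1 2 9/4 19/8 39/16 | 79/32 5/2 3 } so 157/64
edge 10 of 15 (red): { 0 1 2 9/4 19/8 39/16 | 157/64 79/32 5/2 3 } so 313/128
edge 11 of 15 (blue): { 0 1 2 9/4 19/8 39/16 313/128 | 157/64 79/32 5/2 3 } so 627/256
edge 12 of 15 (red): { 0 1 2 9/4 19/8 39/16 313/128 | 627/256 157/64 79/32 5/2 3 } so 1253/512
edge 13 of 15 (blue): { 0 1 2 9/4 19/8 39/16 313/128 1253/512 | 627/256 157/64 79/32 5/2 3 } so 2507/1024
edge 14 of 15 (blue): { 0 1 2 9/4 19/8 39/16 313/128 1253/512 2507/1024 | 627/256 157/64 79/32 5/2 3 } so 5015/2048
edge 15 of 15 (red): { 0 1 2 9/4 19/8 39/16 313/128 1253/512 2507/1024 | 5015/2048 627/256 157/64 79/32 5/2 3 } so 10029/4096

10029/4096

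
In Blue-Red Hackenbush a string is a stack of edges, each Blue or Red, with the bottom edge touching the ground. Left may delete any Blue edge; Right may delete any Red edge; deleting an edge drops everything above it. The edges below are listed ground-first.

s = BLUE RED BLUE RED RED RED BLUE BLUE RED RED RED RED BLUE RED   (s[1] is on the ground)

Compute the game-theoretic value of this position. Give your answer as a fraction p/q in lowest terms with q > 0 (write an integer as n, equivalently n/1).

4485/8192

g_1 [B]  L=[0]  R=[(no moves)]  gives 1
g_2 [BR]  L=[0]  R=[1]  gives 1/2
g_3 [BRB]  L=[0,1/2]  R=[1]  gives 3/4
g_4 [BRBR]  L=[0,1/2]  R=[3/4,1]  gives 5/8
g_5 [BRBRR]  L=[0,1/2]  R=[5/8,3/4,1]  gives 9/16
g_6 [BRBRRR]  L=[0,1/2]  R=[9/16,5/8,3/4,1]  gives 17/32
g_7 [BRBRRRB]  L=[0,1/2,17/32]  R=[9/16,5/8,3/4,1]  gives 35/64
g_8 [BRBRRRBB]  L=[0,1/2,17/32,35/64]  R=[9/16,5/8,3/4,1]  gives 71/128
g_9 [BRBRRRBBR]  L=[0,1/2,17/32,35/64]  R=[71/128,9/16,5/8,3/4,1]  gives 141/256
g_10 [BRBRRRBBRR]  L=[0,1/2,17/32,35/64]  R=[141/256,71/128,9/16,5/8,3/4,1]  gives 281/512
g_11 [BRBRRRBBRRR]  L=[0,1/2,17/32,35/64]  R=[281/512,141/256,71/128,9/16,5/8,3/4,1]  gives 561/1024
g_12 [BRBRRRBBRRRR]  L=[0,1/2,17/32,35/64]  R=[561/1024,281/512,141/256,71/128,9/16,5/8,3/4,1]  gives 1121/2048
g_13 [BRBRRRBBRRRRB]  L=[0,1/2,17/32,35/64,1121/2048]  R=[561/1024,281/512,141/256,71/128,9/16,5/8,3/4,1]  gives 2243/4096
g_14 [BRBRRRBBRRRRBR]  L=[0,1/2,17/32,35/64,1121/2048]  R=[2243/4096,561/1024,281/512,141/256,71/128,9/16,5/8,3/4,1]  gives 4485/8192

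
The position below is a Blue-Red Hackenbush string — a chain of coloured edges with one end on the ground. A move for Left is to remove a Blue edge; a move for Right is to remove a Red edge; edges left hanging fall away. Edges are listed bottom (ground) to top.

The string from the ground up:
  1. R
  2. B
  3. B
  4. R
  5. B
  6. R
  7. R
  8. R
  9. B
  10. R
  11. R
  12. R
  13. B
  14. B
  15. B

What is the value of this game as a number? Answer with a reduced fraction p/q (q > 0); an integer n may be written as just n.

G(R) = { ∅ | 0 } gives -1
G(RB) = { -1 | 0 } gives -1/2
G(RBB) = { -1,-1/2 | 0 } gives -1/4
G(RBBR) = { -1,-1/2 | -1/4,0 } gives -3/8
G(RBBRB) = { -1,-1/2,-3/8 | -1/4,0 } gives -5/16
G(RBBRBR) = { -1,-1/2,-3/8 | -5/16,-1/4,0 } gives -11/32
G(RBBRBRR) = { -1,-1/2,-3/8 | -11/32,-5/16,-1/4,0 } gives -23/64
G(RBBRBRRR) = { -1,-1/2,-3/8 | -23/64,-11/32,-5/16,-1/4,0 } gives -47/128
G(RBBRBRRRB) = { -1,-1/2,-3/8,-47/128 | -23/64,-11/32,-5/16,-1/4,0 } gives -93/256
G(RBBRBRRRBR) = { -1,-1/2,-3/8,-47/128 | -93/256,-23/64,-11/32,-5/16,-1/4,0 } gives -187/512
G(RBBRBRRRBRR) = { -1,-1/2,-3/8,-47/128 | -187/512,-93/256,-23/64,-11/32,-5/16,-1/4,0 } gives -375/1024
G(RBBRBRRRBRRR) = { -1,-1/2,-3/8,-47/128 | -375/1024,-187/512,-93/256,-23/64,-11/32,-5/16,-1/4,0 } gives -751/2048
G(RBBRBRRRBRRRB) = { -1,-1/2,-3/8,-47/128,-751/2048 | -375/1024,-187/512,-93/256,-23/64,-11/32,-5/16,-1/4,0 } gives -1501/4096
G(RBBRBRRRBRRRBB) = { -1,-1/2,-3/8,-47/128,-751/2048,-1501/4096 | -375/1024,-187/512,-93/256,-23/64,-11/32,-5/16,-1/4,0 } gives -3001/8192
G(RBBRBRRRBRRRBBB) = { -1,-1/2,-3/8,-47/128,-751/2048,-1501/4096,-3001/8192 | -375/1024,-187/512,-93/256,-23/64,-11/32,-5/16,-1/4,0 } gives -6001/16384

-6001/16384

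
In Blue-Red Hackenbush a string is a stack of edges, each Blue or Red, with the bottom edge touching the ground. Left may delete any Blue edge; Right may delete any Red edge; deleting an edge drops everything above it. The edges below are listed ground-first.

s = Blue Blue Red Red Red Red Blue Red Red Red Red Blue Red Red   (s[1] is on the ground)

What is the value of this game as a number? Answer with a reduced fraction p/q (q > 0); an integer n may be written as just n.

4361/4096

Prefix values for Blue Blue Red Red Red Red Blue Red Red Red Red Blue Red Red via {L|R} + simplicity:
G_1 [B]  L=[0]  R=[∅]  gives 1
G_2 [BB]  L=[0,1]  R=[∅]  gives 2
G_3 [BBR]  L=[0,1]  R=[2]  gives 3/2
G_4 [BBRR]  L=[0,1]  R=[3/2,2]  gives 5/4
G_5 [BBRRR]  L=[0,1]  R=[5/4,3/2,2]  gives 9/8
G_6 [BBRRRR]  L=[0,1]  R=[9/8,5/4,3/2,2]  gives 17/16
G_7 [BBRRRRB]  L=[0,1,17/16]  R=[9/8,5/4,3/2,2]  gives 35/32
G_8 [BBRRRRBR]  L=[0,1,17/16]  R=[35/32,9/8,5/4,3/2,2]  gives 69/64
G_9 [BBRRRRBRR]  L=[0,1,17/16]  R=[69/64,35/32,9/8,5/4,3/2,2]  gives 137/128
G_10 [BBRRRRBRRR]  L=[0,1,17/16]  R=[137/128,69/64,35/32,9/8,5/4,3/2,2]  gives 273/256
G_11 [BBRRRRBRRRR]  L=[0,1,17/16]  R=[273/256,137/128,69/64,35/32,9/8,5/4,3/2,2]  gives 545/512
G_12 [BBRRRRBRRRRB]  L=[0,1,17/16,545/512]  R=[273/256,137/128,69/64,35/32,9/8,5/4,3/2,2]  gives 1091/1024
G_13 [BBRRRRBRRRRBR]  L=[0,1,17/16,545/512]  R=[1091/1024,273/256,137/128,69/64,35/32,9/8,5/4,3/2,2]  gives 2181/2048
G_14 [BBRRRRBRRRRBRR]  L=[0,1,17/16,545/512]  R=[2181/2048,1091/1024,273/256,137/128,69/64,35/32,9/8,5/4,3/2,2]  gives 4361/4096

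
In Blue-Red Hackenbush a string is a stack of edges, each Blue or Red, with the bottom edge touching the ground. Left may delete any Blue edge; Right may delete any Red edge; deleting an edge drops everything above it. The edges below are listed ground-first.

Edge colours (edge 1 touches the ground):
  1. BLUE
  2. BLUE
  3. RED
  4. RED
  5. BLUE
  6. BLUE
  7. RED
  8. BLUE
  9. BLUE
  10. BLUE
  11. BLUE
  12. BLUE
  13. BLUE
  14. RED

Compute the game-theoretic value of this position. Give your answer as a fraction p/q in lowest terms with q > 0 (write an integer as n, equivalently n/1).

Build value(s[:k]) for k = 1..14, string s = BLUE BLUE RED RED BLUE BLUE RED BLUE BLUE BLUE BLUE BLUE BLUE RED.
value_1 [B]  L=[0]  R=[none]  -> 1
value_2 [BB]  L=[0,1]  R=[none]  -> 2
value_3 [BBR]  L=[0,1]  R=[2]  -> 3/2
value_4 [BBRR]  L=[0,1]  R=[3/2,2]  -> 5/4
value_5 [BBRRB]  L=[0,1,5/4]  R=[3/2,2]  -> 11/8
value_6 [BBRRBB]  L=[0,1,5/4,11/8]  R=[3/2,2]  -> 23/16
value_7 [BBRRBBR]  L=[0,1,5/4,11/8]  R=[23/16,3/2,2]  -> 45/32
value_8 [BBRRBBRB]  L=[0,1,5/4,11/8,45/32]  R=[23/16,3/2,2]  -> 91/64
value_9 [BBRRBBRBB]  L=[0,1,5/4,11/8,45/32,91/64]  R=[23/16,3/2,2]  -> 183/128
value_10 [BBRRBBRBBB]  L=[0,1,5/4,11/8,45/32,91/64,183/128]  R=[23/16,3/2,2]  -> 367/256
value_11 [BBRRBBRBBBB]  L=[0,1,5/4,11/8,45/32,91/64,183/128,367/256]  R=[23/16,3/2,2]  -> 735/512
value_12 [BBRRBBRBBBBB]  L=[0,1,5/4,11/8,45/32,91/64,183/128,367/256,735/512]  R=[23/16,3/2,2]  -> 1471/1024
value_13 [BBRRBBRBBBBBB]  L=[0,1,5/4,11/8,45/32,91/64,183/128,367/256,735/512,1471/1024]  R=[23/16,3/2,2]  -> 2943/2048
value_14 [BBRRBBRBBBBBBR]  L=[0,1,5/4,11/8,45/32,91/64,183/128,367/256,735/512,1471/1024]  R=[2943/2048,23/16,3/2,2]  -> 5885/4096

5885/4096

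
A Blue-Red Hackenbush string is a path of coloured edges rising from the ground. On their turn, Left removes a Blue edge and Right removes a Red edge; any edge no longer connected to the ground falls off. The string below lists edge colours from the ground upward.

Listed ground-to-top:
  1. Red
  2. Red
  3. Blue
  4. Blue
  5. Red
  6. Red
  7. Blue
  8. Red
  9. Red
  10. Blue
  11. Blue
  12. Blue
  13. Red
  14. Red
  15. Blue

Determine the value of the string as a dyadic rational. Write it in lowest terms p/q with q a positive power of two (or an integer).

Prefix values for Red Red Blue Blue Red Red Blue Red Red Blue Blue Blue Red Red Blue via {L|R} + simplicity:
v(R) = { · | 0 } -> -1
v(RR) = { · | -1,0 } -> -2
v(RRB) = { -2 | -1,0 } -> -3/2
v(RRBB) = { -2,-3/2 | -1,0 } -> -5/4
v(RRBBR) = { -2,-3/2 | -5/4,-1,0 } -> -11/8
v(RRBBRR) = { -2,-3/2 | -11/8,-5/4,-1,0 } -> -23/16
v(RRBBRRB) = { -2,-3/2,-23/16 | -11/8,-5/4,-1,0 } -> -45/32
v(RRBBRRBR) = { -2,-3/2,-23/16 | -45/32,-11/8,-5/4,-1,0 } -> -91/64
v(RRBBRRBRR) = { -2,-3/2,-23/16 | -91/64,-45/32,-11/8,-5/4,-1,0 } -> -183/128
v(RRBBRRBRRB) = { -2,-3/2,-23/16,-183/128 | -91/64,-45/32,-11/8,-5/4,-1,0 } -> -365/256
v(RRBBRRBRRBB) = { -2,-3/2,-23/16,-183/128,-365/256 | -91/64,-45/32,-11/8,-5/4,-1,0 } -> -729/512
v(RRBBRRBRRBBB) = { -2,-3/2,-23/16,-183/128,-365/256,-729/512 | -91/64,-45/32,-11/8,-5/4,-1,0 } -> -1457/1024
v(RRBBRRBRRBBBR) = { -2,-3/2,-23/16,-183/128,-365/256,-729/512 | -1457/1024,-91/64,-45/32,-11/8,-5/4,-1,0 } -> -2915/2048
v(RRBBRRBRRBBBRR) = { -2,-3/2,-23/16,-183/128,-365/256,-729/512 | -2915/2048,-1457/1024,-91/64,-45/32,-11/8,-5/4,-1,0 } -> -5831/4096
v(RRBBRRBRRBBBRRB) = { -2,-3/2,-23/16,-183/128,-365/256,-729/512,-5831/4096 | -2915/2048,-1457/1024,-91/64,-45/32,-11/8,-5/4,-1,0 } -> -11661/8192

-11661/8192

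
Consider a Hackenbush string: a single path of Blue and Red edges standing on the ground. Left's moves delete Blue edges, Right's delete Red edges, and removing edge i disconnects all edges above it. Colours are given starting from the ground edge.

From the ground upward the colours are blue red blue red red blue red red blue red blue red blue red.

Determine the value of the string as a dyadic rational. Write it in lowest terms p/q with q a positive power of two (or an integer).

4693/8192

Recurse on prefixes of the 14-edge string blue red blue red red blue red red blue red blue red blue red:
1 of 14 · b · max L 0 · min R +∞ gives 1
2 of 14 · br · max L 0 · min R 1 gives 1/2
3 of 14 · brb · max L 1/2 · min R 1 gives 3/4
4 of 14 · brbr · max L 1/2 · min R 3/4 gives 5/8
5 of 14 · brbrr · max L 1/2 · min R 5/8 gives 9/16
6 of 14 · brbrrb · max L 9/16 · min R 5/8 gives 19/32
7 of 14 · brbrrbr · max L 9/16 · min R 19/32 gives 37/64
8 of 14 · brbrrbrr · max L 9/16 · min R 37/64 gives 73/128
9 of 14 · brbrrbrrb · max L 73/128 · min R 37/64 gives 147/256
10 of 14 · brbrrbrrbr · max L 73/128 · min R 147/256 gives 293/512
11 of 14 · brbrrbrrbrb · max L 293/512 · min R 147/256 gives 587/1024
12 of 14 · brbrrbrrbrbr · max L 293/512 · min R 587/1024 gives 1173/2048
13 of 14 · brbrrbrrbrbrb · max L 1173/2048 · min R 587/1024 gives 2347/4096
14 of 14 · brbrrbrrbrbrbr · max L 1173/2048 · min R 2347/4096 gives 4693/8192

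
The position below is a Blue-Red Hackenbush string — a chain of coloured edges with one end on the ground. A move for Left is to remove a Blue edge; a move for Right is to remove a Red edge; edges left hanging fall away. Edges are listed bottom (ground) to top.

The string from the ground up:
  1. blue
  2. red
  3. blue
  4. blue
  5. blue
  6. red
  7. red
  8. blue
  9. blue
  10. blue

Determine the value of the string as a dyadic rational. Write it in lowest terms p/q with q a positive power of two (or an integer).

463/512

1 of 10 · b · max L 0 · min R +∞ → 1
2 of 10 · br · max L 0 · min R 1 → 1/2
3 of 10 · brb · max L 1/2 · min R 1 → 3/4
4 of 10 · brbb · max L 3/4 · min R 1 → 7/8
5 of 10 · brbbb · max L 7/8 · min R 1 → 15/16
6 of 10 · brbbbr · max L 7/8 · min R 15/16 → 29/32
7 of 10 · brbbbrr · max L 7/8 · min R 29/32 → 57/64
8 of 10 · brbbbrrb · max L 57/64 · min R 29/32 → 115/128
9 of 10 · brbbbrrbb · max L 115/128 · min R 29/32 → 231/256
10 of 10 · brbbbrrbbb · max L 231/256 · min R 29/32 → 463/512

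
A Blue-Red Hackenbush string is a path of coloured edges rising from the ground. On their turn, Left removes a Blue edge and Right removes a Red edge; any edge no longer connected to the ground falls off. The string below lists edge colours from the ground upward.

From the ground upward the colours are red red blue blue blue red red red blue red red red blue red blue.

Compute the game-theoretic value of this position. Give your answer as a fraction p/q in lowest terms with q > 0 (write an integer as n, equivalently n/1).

-10101/8192

Recurse on prefixes of the 15-edge string red red blue blue blue red red red blue red red red blue red blue:
value(r) = { ∅ | 0 } -> -1
value(rr) = { ∅ | -1 0 } -> -2
value(rrb) = { -2 | -1 0 } -> -3/2
value(rrbb) = { -2 -3/2 | -1 0 } -> -5/4
value(rrbbb) = { -2 -3/2 -5/4 | -1 0 } -> -9/8
value(rrbbbr) = { -2 -3/2 -5/4 | -9/8 -1 0 } -> -19/16
value(rrbbbrr) = { -2 -3/2 -5/4 | -19/16 -9/8 -1 0 } -> -39/32
value(rrbbbrrr) = { -2 -3/2 -5/4 | -39/32 -19/16 -9/8 -1 0 } -> -79/64
value(rrbbbrrrb) = { -2 -3/2 -5/4 -79/64 | -39/32 -19/16 -9/8 -1 0 } -> -157/128
value(rrbbbrrrbr) = { -2 -3/2 -5/4 -79/64 | -157/128 -39/32 -19/16 -9/8 -1 0 } -> -315/256
value(rrbbbrrrbrr) = { -2 -3/2 -5/4 -79/64 | -315/256 -157/128 -39/32 -19/16 -9/8 -1 0 } -> -631/512
value(rrbbbrrrbrrr) = { -2 -3/2 -5/4 -79/64 | -631/512 -315/256 -157/128 -39/32 -19/16 -9/8 -1 0 } -> -1263/1024
value(rrbbbrrrbrrrb) = { -2 -3/2 -5/4 -79/64 -1263/1024 | -631/512 -315/256 -157/128 -39/32 -19/16 -9/8 -1 0 } -> -2525/2048
value(rrbbbrrrbrrrbr) = { -2 -3/2 -5/4 -79/64 -1263/1024 | -2525/2048 -631/512 -315/256 -157/128 -39/32 -19/16 -9/8 -1 0 } -> -5051/4096
value(rrbbbrrrbrrrbrb) = { -2 -3/2 -5/4 -79/64 -1263/1024 -5051/4096 | -2525/2048 -631/512 -315/256 -157/128 -39/32 -19/16 -9/8 -1 0 } -> -10101/8192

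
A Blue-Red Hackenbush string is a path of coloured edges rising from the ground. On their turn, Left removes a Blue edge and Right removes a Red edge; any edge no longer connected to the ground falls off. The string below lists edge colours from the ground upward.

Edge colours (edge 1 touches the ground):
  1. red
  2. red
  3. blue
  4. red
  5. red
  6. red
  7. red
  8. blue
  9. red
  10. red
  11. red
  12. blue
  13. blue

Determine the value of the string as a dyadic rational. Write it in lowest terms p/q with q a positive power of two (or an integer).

Prefix values for red red blue red red red red blue red red red blue blue via {L|R} + simplicity:
edge 1 of 13 (red): { none | 0 } → -1
edge 2 of 13 (red): { none | -1 0 } → -2
edge 3 of 13 (blue): { -2 | -1 0 } → -3/2
edge 4 of 13 (red): { -2 | -3/2 -1 0 } → -7/4
edge 5 of 13 (red): { -2 | -7/4 -3/2 -1 0 } → -15/8
edge 6 of 13 (red): { -2 | -15/8 -7/4 -3/2 -1 0 } → -31/16
edge 7 of 13 (red): { -2 | -31/16 -15/8 -7/4 -3/2 -1 0 } → -63/32
edge 8 of 13 (blue): { -2 -63/32 | -31/16 -15/8 -7/4 -3/2 -1 0 } → -125/64
edge 9 of 13 (red): { -2 -63/32 | -125/64 -31/16 -15/8 -7/4 -3/2 -1 0 } → -251/128
edge 10 of 13 (red): { -2 -63/32 | -251/128 -125/64 -31/16 -15/8 -7/4 -3/2 -1 0 } → -503/256
edge 11 of 13 (red): { -2 -63/32 | -503/256 -251/128 -125/64 -31/16 -15/8 -7/4 -3/2 -1 0 } → -1007/512
edge 12 of 13 (blue): { -2 -63/32 -1007/512 | -503/256 -251/128 -125/64 -31/16 -15/8 -7/4 -3/2 -1 0 } → -2013/1024
edge 13 of 13 (blue): { -2 -63/32 -1007/512 -2013/1024 | -503/256 -251/128 -125/64 -31/16 -15/8 -7/4 -3/2 -1 0 } → -4025/2048

-4025/2048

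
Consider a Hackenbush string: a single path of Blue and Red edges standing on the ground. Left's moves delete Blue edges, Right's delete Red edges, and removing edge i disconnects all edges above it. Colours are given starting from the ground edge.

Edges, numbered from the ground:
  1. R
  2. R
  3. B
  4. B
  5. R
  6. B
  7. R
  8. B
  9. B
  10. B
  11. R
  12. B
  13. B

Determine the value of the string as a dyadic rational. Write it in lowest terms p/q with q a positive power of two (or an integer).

-2697/2048

Prefix values for R R B B R B R B B B R B B via {L|R} + simplicity:
edge 1 of 13 (R): { (no moves) | 0 } => -1
edge 2 of 13 (R): { (no moves) | -1, 0 } => -2
edge 3 of 13 (B): { -2 | -1, 0 } => -3/2
edge 4 of 13 (B): { -2, -3/2 | -1, 0 } => -5/4
edge 5 of 13 (R): { -2, -3/2 | -5/4, -1, 0 } => -11/8
edge 6 of 13 (B): { -2, -3/2, -11/8 | -5/4, -1, 0 } => -21/16
edge 7 of 13 (R): { -2, -3/2, -11/8 | -21/16, -5/4, -1, 0 } => -43/32
edge 8 of 13 (B): { -2, -3/2, -11/8, -43/32 | -21/16, -5/4, -1, 0 } => -85/64
edge 9 of 13 (B): { -2, -3/2, -11/8, -43/32, -85/64 | -21/16, -5/4, -1, 0 } => -169/128
edge 10 of 13 (B): { -2, -3/2, -11/8, -43/32, -85/64, -169/128 | -21/16, -5/4, -1, 0 } => -337/256
edge 11 of 13 (R): { -2, -3/2, -11/8, -43/32, -85/64, -169/128 | -337/256, -21/16, -5/4, -1, 0 } => -675/512
edge 12 of 13 (B): { -2, -3/2, -11/8, -43/32, -85/64, -169/128, -675/512 | -337/256, -21/16, -5/4, -1, 0 } => -1349/1024
edge 13 of 13 (B): { -2, -3/2, -11/8, -43/32, -85/64, -169/128, -675/512, -1349/1024 | -337/256, -21/16, -5/4, -1, 0 } => -2697/2048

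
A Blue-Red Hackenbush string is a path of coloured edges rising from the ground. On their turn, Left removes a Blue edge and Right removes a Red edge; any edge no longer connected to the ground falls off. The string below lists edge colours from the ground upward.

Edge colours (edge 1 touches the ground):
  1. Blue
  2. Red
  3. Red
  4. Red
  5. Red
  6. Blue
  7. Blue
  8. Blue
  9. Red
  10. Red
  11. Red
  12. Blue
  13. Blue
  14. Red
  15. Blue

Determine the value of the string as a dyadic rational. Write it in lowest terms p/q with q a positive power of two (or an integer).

1819/16384

value_1 [B]  L=[0]  R=[—]  = 1
value_2 [BR]  L=[0]  R=[1]  = 1/2
value_3 [BRR]  L=[0]  R=[1/2,1]  = 1/4
value_4 [BRRR]  L=[0]  R=[1/4,1/2,1]  = 1/8
value_5 [BRRRR]  L=[0]  R=[1/8,1/4,1/2,1]  = 1/16
value_6 [BRRRRB]  L=[0,1/16]  R=[1/8,1/4,1/2,1]  = 3/32
value_7 [BRRRRBB]  L=[0,1/16,3/32]  R=[1/8,1/4,1/2,1]  = 7/64
value_8 [BRRRRBBB]  L=[0,1/16,3/32,7/64]  R=[1/8,1/4,1/2,1]  = 15/128
value_9 [BRRRRBBBR]  L=[0,1/16,3/32,7/64]  R=[15/128,1/8,1/4,1/2,1]  = 29/256
value_10 [BRRRRBBBRR]  L=[0,1/16,3/32,7/64]  R=[29/256,15/128,1/8,1/4,1/2,1]  = 57/512
value_11 [BRRRRBBBRRR]  L=[0,1/16,3/32,7/64]  R=[57/512,29/256,15/128,1/8,1/4,1/2,1]  = 113/1024
value_12 [BRRRRBBBRRRB]  L=[0,1/16,3/32,7/64,113/1024]  R=[57/512,29/256,15/128,1/8,1/4,1/2,1]  = 227/2048
value_13 [BRRRRBBBRRRBB]  L=[0,1/16,3/32,7/64,113/1024,227/2048]  R=[57/512,29/256,15/128,1/8,1/4,1/2,1]  = 455/4096
value_14 [BRRRRBBBRRRBBR]  L=[0,1/16,3/32,7/64,113/1024,227/2048]  R=[455/4096,57/512,29/256,15/128,1/8,1/4,1/2,1]  = 909/8192
value_15 [BRRRRBBBRRRBBRB]  L=[0,1/16,3/32,7/64,113/1024,227/2048,909/8192]  R=[455/4096,57/512,29/256,15/128,1/8,1/4,1/2,1]  = 1819/16384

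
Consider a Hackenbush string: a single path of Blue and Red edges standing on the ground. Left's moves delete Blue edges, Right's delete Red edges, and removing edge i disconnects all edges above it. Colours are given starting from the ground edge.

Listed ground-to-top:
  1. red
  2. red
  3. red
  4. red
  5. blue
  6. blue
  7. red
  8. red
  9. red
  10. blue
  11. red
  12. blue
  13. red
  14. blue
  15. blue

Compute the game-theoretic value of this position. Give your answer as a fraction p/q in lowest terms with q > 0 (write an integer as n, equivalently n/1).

-7081/2048

1 of 15 · r · max L −∞ · min R 0 ⇒ -1
2 of 15 · rr · max L −∞ · min R -1 ⇒ -2
3 of 15 · rrr · max L −∞ · min R -2 ⇒ -3
4 of 15 · rrrr · max L −∞ · min R -3 ⇒ -4
5 of 15 · rrrrb · max L -4 · min R -3 ⇒ -7/2
6 of 15 · rrrrbb · max L -7/2 · min R -3 ⇒ -13/4
7 of 15 · rrrrbbr · max L -7/2 · min R -13/4 ⇒ -27/8
8 of 15 · rrrrbbrr · max L -7/2 · min R -27/8 ⇒ -55/16
9 of 15 · rrrrbbrrr · max L -7/2 · min R -55/16 ⇒ -111/32
10 of 15 · rrrrbbrrrb · max L -111/32 · min R -55/16 ⇒ -221/64
11 of 15 · rrrrbbrrrbr · max L -111/32 · min R -221/64 ⇒ -443/128
12 of 15 · rrrrbbrrrbrb · max L -443/128 · min R -221/64 ⇒ -885/256
13 of 15 · rrrrbbrrrbrbr · max L -443/128 · min R -885/256 ⇒ -1771/512
14 of 15 · rrrrbbrrrbrbrb · max L -1771/512 · min R -885/256 ⇒ -3541/1024
15 of 15 · rrrrbbrrrbrbrbb · max L -3541/1024 · min R -885/256 ⇒ -7081/2048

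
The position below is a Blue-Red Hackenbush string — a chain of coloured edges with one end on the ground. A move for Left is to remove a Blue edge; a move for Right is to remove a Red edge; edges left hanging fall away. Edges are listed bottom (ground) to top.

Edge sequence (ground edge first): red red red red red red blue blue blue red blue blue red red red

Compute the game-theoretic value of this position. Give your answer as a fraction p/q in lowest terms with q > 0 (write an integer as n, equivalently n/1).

g_1 [r]  L=[]  R=[0]  ⇒ -1
g_2 [rr]  L=[]  R=[-1 0]  ⇒ -2
g_3 [rrr]  L=[]  R=[-2 -1 0]  ⇒ -3
g_4 [rrrr]  L=[]  R=[-3 -2 -1 0]  ⇒ -4
g_5 [rrrrr]  L=[]  R=[-4 -3 -2 -1 0]  ⇒ -5
g_6 [rrrrrr]  L=[]  R=[-5 -4 -3 -2 -1 0]  ⇒ -6
g_7 [rrrrrrb]  L=[-6]  R=[-5 -4 -3 -2 -1 0]  ⇒ -11/2
g_8 [rrrrrrbb]  L=[-6 -11/2]  R=[-5 -4 -3 -2 -1 0]  ⇒ -21/4
g_9 [rrrrrrbbb]  L=[-6 -11/2 -21/4]  R=[-5 -4 -3 -2 -1 0]  ⇒ -41/8
g_10 [rrrrrrbbbr]  L=[-6 -11/2 -21/4]  R=[-41/8 -5 -4 -3 -2 -1 0]  ⇒ -83/16
g_11 [rrrrrrbbbrb]  L=[-6 -11/2 -21/4 -83/16]  R=[-41/8 -5 -4 -3 -2 -1 0]  ⇒ -165/32
g_12 [rrrrrrbbbrbb]  L=[-6 -11/2 -21/4 -83/16 -165/32]  R=[-41/8 -5 -4 -3 -2 -1 0]  ⇒ -329/64
g_13 [rrrrrrbbbrbbr]  L=[-6 -11/2 -21/4 -83/16 -165/32]  R=[-329/64 -41/8 -5 -4 -3 -2 -1 0]  ⇒ -659/128
g_14 [rrrrrrbbbrbbrr]  L=[-6 -11/2 -21/4 -83/16 -165/32]  R=[-659/128 -329/64 -41/8 -5 -4 -3 -2 -1 0]  ⇒ -1319/256
g_15 [rrrrrrbbbrbbrrr]  L=[-6 -11/2 -21/4 -83/16 -165/32]  R=[-1319/256 -659/128 -329/64 -41/8 -5 -4 -3 -2 -1 0]  ⇒ -2639/512

-2639/512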